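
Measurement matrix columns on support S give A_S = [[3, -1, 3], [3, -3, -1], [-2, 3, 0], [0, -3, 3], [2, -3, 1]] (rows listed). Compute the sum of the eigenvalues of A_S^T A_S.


Sum of eigenvalues of A_S^T A_S = trace(A_S^T A_S) = sum of squared column norms of A_S.
A_S^T A_S diagonal: [26, 37, 20].
trace = 26 + 37 + 20 = 83.

83


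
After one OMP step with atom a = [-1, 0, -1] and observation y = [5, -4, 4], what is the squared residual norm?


a^T a = 2.
a^T y = -9.
coeff = -9/2 = -9/2.
||r||^2 = 33/2.

33/2


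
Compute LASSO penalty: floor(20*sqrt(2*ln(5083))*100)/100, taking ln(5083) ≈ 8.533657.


ln(5083) ≈ 8.533657.
2*ln(n) ≈ 17.067314.
sqrt(2*ln(n)) ≈ sqrt(17.067314) ≈ 4.131261.
lambda ≈ 20*4.131261 = 82.62522.
floor(lambda*100)/100 = 82.62.

82.62


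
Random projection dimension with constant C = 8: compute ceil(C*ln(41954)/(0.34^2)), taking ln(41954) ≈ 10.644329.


ln(41954) ≈ 10.644329.
eps^2 = 0.34^2 = 0.1156.
C*ln(N)/eps^2 ≈ 8*10.644329/0.1156 ≈ 736.6318.
m = ceil(736.6318) = 737.

737


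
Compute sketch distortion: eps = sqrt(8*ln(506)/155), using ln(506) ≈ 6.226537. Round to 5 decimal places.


ln(506) ≈ 6.226537.
8*ln(N)/m ≈ 8*6.226537/155 ≈ 0.32136965.
eps = sqrt(0.32136965) ≈ 0.5668947 ≈ 0.56689.

0.56689


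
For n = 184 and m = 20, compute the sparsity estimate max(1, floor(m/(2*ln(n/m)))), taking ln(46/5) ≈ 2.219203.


n/m = 184/20 = 46/5.
ln(n/m) ≈ 2.219203.
2*ln(n/m) ≈ 4.438406.
m/(2*ln(n/m)) ≈ 20/4.438406 ≈ 4.5061.
floor = 4.
k_max = max(1, 4) = 4.

4


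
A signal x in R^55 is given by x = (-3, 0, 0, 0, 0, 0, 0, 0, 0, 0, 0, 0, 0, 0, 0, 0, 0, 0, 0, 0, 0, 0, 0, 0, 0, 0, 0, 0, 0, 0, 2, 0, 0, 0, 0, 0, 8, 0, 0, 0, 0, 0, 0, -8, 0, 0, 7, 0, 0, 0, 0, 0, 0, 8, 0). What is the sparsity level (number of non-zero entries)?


Non-zero positions: [0, 30, 36, 43, 46, 53].
Sparsity = 6.

6


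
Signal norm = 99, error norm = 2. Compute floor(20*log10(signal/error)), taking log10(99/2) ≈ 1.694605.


||x||/||e|| = 99/2.
log10(99/2) ≈ 1.694605.
20*log10(||x||/||e||) ≈ 20*1.694605 = 33.8921.
floor(33.8921) = 33.

33


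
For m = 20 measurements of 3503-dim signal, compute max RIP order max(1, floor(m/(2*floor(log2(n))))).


floor(log2(3503)) = 11.
2*11 = 22.
m/(2*floor(log2(n))) = 20/22 ≈ 0.9091.
floor = 0.
k = max(1, 0) = 1.

1


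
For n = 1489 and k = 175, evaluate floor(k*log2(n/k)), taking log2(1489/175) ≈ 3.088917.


log2(n/k) = log2(1489/175) ≈ 3.088917.
k*log2(n/k) ≈ 175*3.088917 = 540.560475.
floor(540.560475) = 540.

540


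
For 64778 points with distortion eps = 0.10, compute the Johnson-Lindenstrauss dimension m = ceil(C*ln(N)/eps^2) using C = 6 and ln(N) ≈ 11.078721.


ln(64778) ≈ 11.078721.
eps^2 = 0.10^2 = 0.01.
C*ln(N)/eps^2 ≈ 6*11.078721/0.01 ≈ 6647.2326.
m = ceil(6647.2326) = 6648.

6648


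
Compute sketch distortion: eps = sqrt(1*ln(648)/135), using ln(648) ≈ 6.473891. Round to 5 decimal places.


ln(648) ≈ 6.473891.
1*ln(N)/m ≈ 1*6.473891/135 ≈ 0.04795475.
eps = sqrt(0.04795475) ≈ 0.2189857 ≈ 0.21899.

0.21899


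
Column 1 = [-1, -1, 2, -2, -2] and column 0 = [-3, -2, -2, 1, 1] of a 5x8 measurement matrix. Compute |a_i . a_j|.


Inner product: -1*-3 + -1*-2 + 2*-2 + -2*1 + -2*1
Products: [3, 2, -4, -2, -2]
Sum = -3.
|dot| = 3.

3


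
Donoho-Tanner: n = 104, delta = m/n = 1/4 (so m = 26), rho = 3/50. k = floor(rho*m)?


m = 1/4*104 = 26.
rho = 3/50.
rho*m = 3/50*26 = 1.56.
k = floor(1.56) = 1.

1


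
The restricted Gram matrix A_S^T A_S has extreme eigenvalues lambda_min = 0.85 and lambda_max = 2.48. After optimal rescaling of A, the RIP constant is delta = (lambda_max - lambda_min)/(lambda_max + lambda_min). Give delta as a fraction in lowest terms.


lambda_max - lambda_min = 2.48 - 0.85 = 1.63.
lambda_max + lambda_min = 2.48 + 0.85 = 3.33.
delta = 1.63/3.33 = 163/333.

163/333


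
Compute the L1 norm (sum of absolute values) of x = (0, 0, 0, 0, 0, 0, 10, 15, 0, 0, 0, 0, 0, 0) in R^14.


Non-zero entries: [(6, 10), (7, 15)]
Absolute values: [10, 15]
||x||_1 = sum = 25.

25


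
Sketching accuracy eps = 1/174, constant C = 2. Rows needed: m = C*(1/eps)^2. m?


1/eps = 174.
(1/eps)^2 = 30276.
m = 2*30276 = 60552.

60552


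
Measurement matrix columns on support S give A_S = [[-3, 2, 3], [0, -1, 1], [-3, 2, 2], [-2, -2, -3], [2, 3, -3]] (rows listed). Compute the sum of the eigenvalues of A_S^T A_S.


Sum of eigenvalues of A_S^T A_S = trace(A_S^T A_S) = sum of squared column norms of A_S.
A_S^T A_S diagonal: [26, 22, 32].
trace = 26 + 22 + 32 = 80.

80


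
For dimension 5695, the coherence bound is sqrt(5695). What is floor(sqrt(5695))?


75^2 = 5625 <= 5695 < 5776 = 76^2, so 75 <= sqrt(5695) < 76.
floor(sqrt(5695)) = 75.

75


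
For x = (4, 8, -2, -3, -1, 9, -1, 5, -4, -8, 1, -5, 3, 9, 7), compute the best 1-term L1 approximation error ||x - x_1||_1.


Sorted |x_i| descending: [9, 9, 8, 8, 7, 5, 5, 4, 4, 3, 3, 2, 1, 1, 1]
Keep top 1: [9]
Tail entries: [9, 8, 8, 7, 5, 5, 4, 4, 3, 3, 2, 1, 1, 1]
L1 error = sum of tail = 61.

61


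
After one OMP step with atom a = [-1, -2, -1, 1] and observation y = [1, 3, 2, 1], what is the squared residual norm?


a^T a = 7.
a^T y = -8.
coeff = -8/7 = -8/7.
||r||^2 = 41/7.

41/7


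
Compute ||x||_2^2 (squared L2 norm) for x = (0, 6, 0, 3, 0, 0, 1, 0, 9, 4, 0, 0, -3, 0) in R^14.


Non-zero entries: [(1, 6), (3, 3), (6, 1), (8, 9), (9, 4), (12, -3)]
Squares: [36, 9, 1, 81, 16, 9]
||x||_2^2 = sum = 152.

152


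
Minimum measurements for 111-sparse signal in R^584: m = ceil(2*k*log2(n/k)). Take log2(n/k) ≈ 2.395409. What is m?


log2(n/k) = log2(584/111) ≈ 2.395409.
2*k*log2(n/k) ≈ 2*111*2.395409 = 531.780798.
m = ceil(531.780798) = 532.

532


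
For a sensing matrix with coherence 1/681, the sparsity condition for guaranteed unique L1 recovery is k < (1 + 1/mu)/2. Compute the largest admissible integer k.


1/mu = 681.
1 + 1/mu = 682.
(1 + 1/mu)/2 = 341 is an integer and the inequality is strict, so k_max = 341 - 1 = 340.

340


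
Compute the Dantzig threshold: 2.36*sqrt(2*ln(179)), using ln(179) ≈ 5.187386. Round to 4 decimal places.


ln(179) ≈ 5.187386.
2*ln(n) ≈ 10.374772.
sqrt(2*ln(n)) ≈ sqrt(10.374772) ≈ 3.220989.
threshold ≈ 2.36*3.220989 = 7.60153404 ≈ 7.6015.

7.6015


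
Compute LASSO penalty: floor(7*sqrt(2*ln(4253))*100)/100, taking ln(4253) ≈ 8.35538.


ln(4253) ≈ 8.35538.
2*ln(n) ≈ 16.71076.
sqrt(2*ln(n)) ≈ sqrt(16.71076) ≈ 4.08788.
lambda ≈ 7*4.08788 = 28.61516.
floor(lambda*100)/100 = 28.61.

28.61


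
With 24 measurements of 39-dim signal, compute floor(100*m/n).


100*m/n = 100*24/39 ≈ 61.5385.
floor = 61.

61


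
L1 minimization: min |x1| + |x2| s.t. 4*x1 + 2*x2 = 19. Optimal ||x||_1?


Axis intercepts:
  x1 = 19/4, x2 = 0: L1 = 19/4
  x1 = 0, x2 = 19/2: L1 = 19/2
x* = (19/4, 0)
||x*||_1 = 19/4.

19/4


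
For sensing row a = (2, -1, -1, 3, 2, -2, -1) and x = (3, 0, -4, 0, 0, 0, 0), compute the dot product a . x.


Non-zero terms: ['2*3', '-1*-4']
Products: [6, 4]
y = sum = 10.

10


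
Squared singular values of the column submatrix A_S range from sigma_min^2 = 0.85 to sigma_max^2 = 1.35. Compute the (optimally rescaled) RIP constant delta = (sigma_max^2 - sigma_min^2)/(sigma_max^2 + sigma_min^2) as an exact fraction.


lambda_max - lambda_min = 1.35 - 0.85 = 0.50.
lambda_max + lambda_min = 1.35 + 0.85 = 2.20.
delta = 0.50/2.20 = 50/220 = 5/22.

5/22


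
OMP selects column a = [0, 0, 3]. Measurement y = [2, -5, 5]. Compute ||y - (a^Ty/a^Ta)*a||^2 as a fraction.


a^T a = 9.
a^T y = 15.
coeff = 15/9 = 5/3.
||r||^2 = 29.

29


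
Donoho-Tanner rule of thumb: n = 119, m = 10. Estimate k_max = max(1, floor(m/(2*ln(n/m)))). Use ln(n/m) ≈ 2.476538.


n/m = 119/10.
ln(n/m) ≈ 2.476538.
2*ln(n/m) ≈ 4.953076.
m/(2*ln(n/m)) ≈ 10/4.953076 ≈ 2.0189.
floor = 2.
k_max = max(1, 2) = 2.

2


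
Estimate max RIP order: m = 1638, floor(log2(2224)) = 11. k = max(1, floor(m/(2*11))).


floor(log2(2224)) = 11.
2*11 = 22.
m/(2*floor(log2(n))) = 1638/22 ≈ 74.4545.
floor = 74.
k = max(1, 74) = 74.

74


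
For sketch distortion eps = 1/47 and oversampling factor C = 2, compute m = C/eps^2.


1/eps = 47.
(1/eps)^2 = 2209.
m = 2*2209 = 4418.

4418


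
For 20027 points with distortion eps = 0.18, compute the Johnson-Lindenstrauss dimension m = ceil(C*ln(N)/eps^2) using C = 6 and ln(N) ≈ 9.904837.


ln(20027) ≈ 9.904837.
eps^2 = 0.18^2 = 0.0324.
C*ln(N)/eps^2 ≈ 6*9.904837/0.0324 ≈ 1834.2291.
m = ceil(1834.2291) = 1835.

1835


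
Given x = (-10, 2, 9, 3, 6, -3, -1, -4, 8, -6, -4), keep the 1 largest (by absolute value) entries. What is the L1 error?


Sorted |x_i| descending: [10, 9, 8, 6, 6, 4, 4, 3, 3, 2, 1]
Keep top 1: [10]
Tail entries: [9, 8, 6, 6, 4, 4, 3, 3, 2, 1]
L1 error = sum of tail = 46.

46


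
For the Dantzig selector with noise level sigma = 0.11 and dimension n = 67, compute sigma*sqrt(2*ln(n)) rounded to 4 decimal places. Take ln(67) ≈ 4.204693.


ln(67) ≈ 4.204693.
2*ln(n) ≈ 8.409386.
sqrt(2*ln(n)) ≈ sqrt(8.409386) ≈ 2.899894.
threshold ≈ 0.11*2.899894 = 0.31898834 ≈ 0.3190.

0.3190


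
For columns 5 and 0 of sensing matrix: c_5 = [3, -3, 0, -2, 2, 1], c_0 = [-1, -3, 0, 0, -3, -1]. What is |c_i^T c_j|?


Inner product: 3*-1 + -3*-3 + 0*0 + -2*0 + 2*-3 + 1*-1
Products: [-3, 9, 0, 0, -6, -1]
Sum = -1.
|dot| = 1.

1


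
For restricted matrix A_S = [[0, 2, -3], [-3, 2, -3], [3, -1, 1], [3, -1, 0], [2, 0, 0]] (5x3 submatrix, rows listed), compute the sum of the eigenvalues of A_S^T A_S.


Sum of eigenvalues of A_S^T A_S = trace(A_S^T A_S) = sum of squared column norms of A_S.
A_S^T A_S diagonal: [31, 10, 19].
trace = 31 + 10 + 19 = 60.

60


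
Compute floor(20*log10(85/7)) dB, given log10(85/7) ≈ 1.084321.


||x||/||e|| = 85/7.
log10(85/7) ≈ 1.084321.
20*log10(||x||/||e||) ≈ 20*1.084321 = 21.68642.
floor(21.68642) = 21.

21


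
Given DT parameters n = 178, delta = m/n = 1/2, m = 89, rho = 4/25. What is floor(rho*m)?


m = 1/2*178 = 89.
rho = 4/25.
rho*m = 4/25*89 = 14.24.
k = floor(14.24) = 14.

14


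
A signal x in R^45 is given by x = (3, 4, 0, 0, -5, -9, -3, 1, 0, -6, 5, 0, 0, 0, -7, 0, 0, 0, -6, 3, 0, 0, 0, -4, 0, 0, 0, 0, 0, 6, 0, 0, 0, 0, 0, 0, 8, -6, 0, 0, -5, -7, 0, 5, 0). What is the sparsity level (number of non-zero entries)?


Non-zero positions: [0, 1, 4, 5, 6, 7, 9, 10, 14, 18, 19, 23, 29, 36, 37, 40, 41, 43].
Sparsity = 18.

18


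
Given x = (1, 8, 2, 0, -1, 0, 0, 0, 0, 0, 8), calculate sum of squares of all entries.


Non-zero entries: [(0, 1), (1, 8), (2, 2), (4, -1), (10, 8)]
Squares: [1, 64, 4, 1, 64]
||x||_2^2 = sum = 134.

134


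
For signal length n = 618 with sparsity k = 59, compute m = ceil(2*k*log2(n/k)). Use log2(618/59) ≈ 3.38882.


log2(n/k) = log2(618/59) ≈ 3.38882.
2*k*log2(n/k) ≈ 2*59*3.38882 = 399.88076.
m = ceil(399.88076) = 400.

400


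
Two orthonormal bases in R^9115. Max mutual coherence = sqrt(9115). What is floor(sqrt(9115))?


95^2 = 9025 <= 9115 < 9216 = 96^2, so 95 <= sqrt(9115) < 96.
floor(sqrt(9115)) = 95.

95


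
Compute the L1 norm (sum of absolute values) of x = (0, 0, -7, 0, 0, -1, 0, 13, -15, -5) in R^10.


Non-zero entries: [(2, -7), (5, -1), (7, 13), (8, -15), (9, -5)]
Absolute values: [7, 1, 13, 15, 5]
||x||_1 = sum = 41.

41


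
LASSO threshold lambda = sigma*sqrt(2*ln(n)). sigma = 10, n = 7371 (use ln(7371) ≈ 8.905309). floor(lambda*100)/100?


ln(7371) ≈ 8.905309.
2*ln(n) ≈ 17.810618.
sqrt(2*ln(n)) ≈ sqrt(17.810618) ≈ 4.220263.
lambda ≈ 10*4.220263 = 42.20263.
floor(lambda*100)/100 = 42.20.

42.20


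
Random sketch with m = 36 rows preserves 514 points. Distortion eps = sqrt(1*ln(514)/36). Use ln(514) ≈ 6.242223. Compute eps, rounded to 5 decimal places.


ln(514) ≈ 6.242223.
1*ln(N)/m ≈ 1*6.242223/36 ≈ 0.17339508.
eps = sqrt(0.17339508) ≈ 0.4164073 ≈ 0.41641.

0.41641


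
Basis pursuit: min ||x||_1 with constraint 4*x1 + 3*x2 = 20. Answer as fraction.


Axis intercepts:
  x1 = 5, x2 = 0: L1 = 5
  x1 = 0, x2 = 20/3: L1 = 20/3
x* = (5, 0)
||x*||_1 = 5.

5


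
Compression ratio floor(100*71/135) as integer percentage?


100*m/n = 100*71/135 ≈ 52.5926.
floor = 52.

52


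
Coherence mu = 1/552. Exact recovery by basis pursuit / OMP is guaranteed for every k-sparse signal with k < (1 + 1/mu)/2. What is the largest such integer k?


1/mu = 552.
1 + 1/mu = 553.
(1 + 1/mu)/2 = 276.5 is not an integer, so k_max = floor(276.5) = 276.

276


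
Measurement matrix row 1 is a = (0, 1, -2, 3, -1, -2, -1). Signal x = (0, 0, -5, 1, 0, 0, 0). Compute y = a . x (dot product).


Non-zero terms: ['-2*-5', '3*1']
Products: [10, 3]
y = sum = 13.

13


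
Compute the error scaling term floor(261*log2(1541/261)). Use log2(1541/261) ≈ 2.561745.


log2(n/k) = log2(1541/261) ≈ 2.561745.
k*log2(n/k) ≈ 261*2.561745 = 668.615445.
floor(668.615445) = 668.

668


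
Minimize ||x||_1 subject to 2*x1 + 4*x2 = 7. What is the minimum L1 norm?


Axis intercepts:
  x1 = 7/2, x2 = 0: L1 = 7/2
  x1 = 0, x2 = 7/4: L1 = 7/4
x* = (0, 7/4)
||x*||_1 = 7/4.

7/4


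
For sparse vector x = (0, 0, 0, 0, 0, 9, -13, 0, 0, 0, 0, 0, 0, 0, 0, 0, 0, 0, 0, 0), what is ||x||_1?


Non-zero entries: [(5, 9), (6, -13)]
Absolute values: [9, 13]
||x||_1 = sum = 22.

22


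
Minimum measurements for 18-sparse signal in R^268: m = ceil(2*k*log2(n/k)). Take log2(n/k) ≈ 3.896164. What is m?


log2(n/k) = log2(268/18) ≈ 3.896164.
2*k*log2(n/k) ≈ 2*18*3.896164 = 140.261904.
m = ceil(140.261904) = 141.

141


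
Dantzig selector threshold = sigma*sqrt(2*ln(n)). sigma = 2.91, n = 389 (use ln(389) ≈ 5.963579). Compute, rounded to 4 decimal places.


ln(389) ≈ 5.963579.
2*ln(n) ≈ 11.927158.
sqrt(2*ln(n)) ≈ sqrt(11.927158) ≈ 3.453572.
threshold ≈ 2.91*3.453572 = 10.04989452 ≈ 10.0499.

10.0499


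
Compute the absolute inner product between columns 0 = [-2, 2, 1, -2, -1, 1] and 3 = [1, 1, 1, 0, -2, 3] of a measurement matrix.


Inner product: -2*1 + 2*1 + 1*1 + -2*0 + -1*-2 + 1*3
Products: [-2, 2, 1, 0, 2, 3]
Sum = 6.
|dot| = 6.

6


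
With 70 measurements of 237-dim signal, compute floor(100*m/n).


100*m/n = 100*70/237 ≈ 29.5359.
floor = 29.

29


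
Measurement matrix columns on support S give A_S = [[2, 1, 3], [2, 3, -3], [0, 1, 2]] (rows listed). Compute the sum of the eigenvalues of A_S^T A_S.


Sum of eigenvalues of A_S^T A_S = trace(A_S^T A_S) = sum of squared column norms of A_S.
A_S^T A_S diagonal: [8, 11, 22].
trace = 8 + 11 + 22 = 41.

41


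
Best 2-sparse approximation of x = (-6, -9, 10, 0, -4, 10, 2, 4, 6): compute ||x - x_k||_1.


Sorted |x_i| descending: [10, 10, 9, 6, 6, 4, 4, 2, 0]
Keep top 2: [10, 10]
Tail entries: [9, 6, 6, 4, 4, 2, 0]
L1 error = sum of tail = 31.

31


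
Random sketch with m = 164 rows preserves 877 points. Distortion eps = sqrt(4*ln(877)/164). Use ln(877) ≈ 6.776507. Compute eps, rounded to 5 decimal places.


ln(877) ≈ 6.776507.
4*ln(N)/m ≈ 4*6.776507/164 ≈ 0.16528066.
eps = sqrt(0.16528066) ≈ 0.4065472 ≈ 0.40655.

0.40655


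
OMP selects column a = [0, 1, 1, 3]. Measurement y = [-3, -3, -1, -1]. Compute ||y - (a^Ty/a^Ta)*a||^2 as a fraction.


a^T a = 11.
a^T y = -7.
coeff = -7/11 = -7/11.
||r||^2 = 171/11.

171/11


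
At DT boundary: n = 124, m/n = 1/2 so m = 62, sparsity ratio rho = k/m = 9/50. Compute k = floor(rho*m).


m = 1/2*124 = 62.
rho = 9/50.
rho*m = 9/50*62 = 11.16.
k = floor(11.16) = 11.

11


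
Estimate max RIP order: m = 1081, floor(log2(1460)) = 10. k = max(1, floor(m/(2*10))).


floor(log2(1460)) = 10.
2*10 = 20.
m/(2*floor(log2(n))) = 1081/20 ≈ 54.05.
floor = 54.
k = max(1, 54) = 54.

54


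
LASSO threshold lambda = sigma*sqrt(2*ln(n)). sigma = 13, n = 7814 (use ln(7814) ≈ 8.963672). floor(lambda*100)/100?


ln(7814) ≈ 8.963672.
2*ln(n) ≈ 17.927344.
sqrt(2*ln(n)) ≈ sqrt(17.927344) ≈ 4.234069.
lambda ≈ 13*4.234069 = 55.042897.
floor(lambda*100)/100 = 55.04.

55.04


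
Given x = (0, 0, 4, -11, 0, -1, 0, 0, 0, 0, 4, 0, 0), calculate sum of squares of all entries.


Non-zero entries: [(2, 4), (3, -11), (5, -1), (10, 4)]
Squares: [16, 121, 1, 16]
||x||_2^2 = sum = 154.

154


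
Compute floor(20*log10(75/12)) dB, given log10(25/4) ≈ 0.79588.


||x||/||e|| = 75/12 = 25/4.
log10(25/4) ≈ 0.79588.
20*log10(||x||/||e||) ≈ 20*0.79588 = 15.9176.
floor(15.9176) = 15.

15


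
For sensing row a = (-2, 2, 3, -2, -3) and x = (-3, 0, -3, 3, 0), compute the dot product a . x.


Non-zero terms: ['-2*-3', '3*-3', '-2*3']
Products: [6, -9, -6]
y = sum = -9.

-9


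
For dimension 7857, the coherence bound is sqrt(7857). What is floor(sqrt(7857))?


88^2 = 7744 <= 7857 < 7921 = 89^2, so 88 <= sqrt(7857) < 89.
floor(sqrt(7857)) = 88.

88


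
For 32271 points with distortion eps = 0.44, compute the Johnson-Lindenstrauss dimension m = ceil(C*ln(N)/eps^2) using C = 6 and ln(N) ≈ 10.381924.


ln(32271) ≈ 10.381924.
eps^2 = 0.44^2 = 0.1936.
C*ln(N)/eps^2 ≈ 6*10.381924/0.1936 ≈ 321.7538.
m = ceil(321.7538) = 322.

322


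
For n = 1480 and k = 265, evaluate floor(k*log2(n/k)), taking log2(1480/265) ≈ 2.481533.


log2(n/k) = log2(1480/265) ≈ 2.481533.
k*log2(n/k) ≈ 265*2.481533 = 657.606245.
floor(657.606245) = 657.

657


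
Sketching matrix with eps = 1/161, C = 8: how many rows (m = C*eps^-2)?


1/eps = 161.
(1/eps)^2 = 25921.
m = 8*25921 = 207368.

207368


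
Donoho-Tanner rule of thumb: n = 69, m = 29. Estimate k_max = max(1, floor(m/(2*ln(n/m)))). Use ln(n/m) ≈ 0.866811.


n/m = 69/29.
ln(n/m) ≈ 0.866811.
2*ln(n/m) ≈ 1.733622.
m/(2*ln(n/m)) ≈ 29/1.733622 ≈ 16.728.
floor = 16.
k_max = max(1, 16) = 16.

16


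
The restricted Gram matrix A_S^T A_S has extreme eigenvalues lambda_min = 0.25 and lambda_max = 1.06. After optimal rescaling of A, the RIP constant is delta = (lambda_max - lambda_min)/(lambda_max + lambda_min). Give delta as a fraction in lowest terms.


lambda_max - lambda_min = 1.06 - 0.25 = 0.81.
lambda_max + lambda_min = 1.06 + 0.25 = 1.31.
delta = 0.81/1.31 = 81/131.

81/131


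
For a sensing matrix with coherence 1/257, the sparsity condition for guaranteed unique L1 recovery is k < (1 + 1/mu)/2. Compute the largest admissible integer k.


1/mu = 257.
1 + 1/mu = 258.
(1 + 1/mu)/2 = 129 is an integer and the inequality is strict, so k_max = 129 - 1 = 128.

128


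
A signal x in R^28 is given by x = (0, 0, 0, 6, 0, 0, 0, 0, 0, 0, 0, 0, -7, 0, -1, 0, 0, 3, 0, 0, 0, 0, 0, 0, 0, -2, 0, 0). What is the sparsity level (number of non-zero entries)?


Non-zero positions: [3, 12, 14, 17, 25].
Sparsity = 5.

5


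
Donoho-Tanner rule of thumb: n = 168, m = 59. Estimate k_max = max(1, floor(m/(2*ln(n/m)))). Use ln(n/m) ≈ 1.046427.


n/m = 168/59.
ln(n/m) ≈ 1.046427.
2*ln(n/m) ≈ 2.092854.
m/(2*ln(n/m)) ≈ 59/2.092854 ≈ 28.1912.
floor = 28.
k_max = max(1, 28) = 28.

28


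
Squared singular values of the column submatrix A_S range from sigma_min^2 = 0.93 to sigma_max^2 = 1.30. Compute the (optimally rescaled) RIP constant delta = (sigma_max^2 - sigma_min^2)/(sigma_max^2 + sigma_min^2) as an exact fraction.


lambda_max - lambda_min = 1.30 - 0.93 = 0.37.
lambda_max + lambda_min = 1.30 + 0.93 = 2.23.
delta = 0.37/2.23 = 37/223.

37/223


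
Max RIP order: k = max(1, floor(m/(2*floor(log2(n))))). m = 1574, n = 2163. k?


floor(log2(2163)) = 11.
2*11 = 22.
m/(2*floor(log2(n))) = 1574/22 ≈ 71.5455.
floor = 71.
k = max(1, 71) = 71.

71


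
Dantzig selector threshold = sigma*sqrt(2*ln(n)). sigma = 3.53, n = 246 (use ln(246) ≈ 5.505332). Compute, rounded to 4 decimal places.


ln(246) ≈ 5.505332.
2*ln(n) ≈ 11.010664.
sqrt(2*ln(n)) ≈ sqrt(11.010664) ≈ 3.318232.
threshold ≈ 3.53*3.318232 = 11.71335896 ≈ 11.7134.

11.7134


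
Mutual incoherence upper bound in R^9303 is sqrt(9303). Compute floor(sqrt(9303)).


96^2 = 9216 <= 9303 < 9409 = 97^2, so 96 <= sqrt(9303) < 97.
floor(sqrt(9303)) = 96.

96


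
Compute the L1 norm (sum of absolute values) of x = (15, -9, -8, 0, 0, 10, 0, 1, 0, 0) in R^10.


Non-zero entries: [(0, 15), (1, -9), (2, -8), (5, 10), (7, 1)]
Absolute values: [15, 9, 8, 10, 1]
||x||_1 = sum = 43.

43


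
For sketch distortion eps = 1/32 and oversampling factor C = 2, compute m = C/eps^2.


1/eps = 32.
(1/eps)^2 = 1024.
m = 2*1024 = 2048.

2048


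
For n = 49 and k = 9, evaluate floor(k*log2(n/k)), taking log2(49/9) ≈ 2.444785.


log2(n/k) = log2(49/9) ≈ 2.444785.
k*log2(n/k) ≈ 9*2.444785 = 22.003065.
floor(22.003065) = 22.

22


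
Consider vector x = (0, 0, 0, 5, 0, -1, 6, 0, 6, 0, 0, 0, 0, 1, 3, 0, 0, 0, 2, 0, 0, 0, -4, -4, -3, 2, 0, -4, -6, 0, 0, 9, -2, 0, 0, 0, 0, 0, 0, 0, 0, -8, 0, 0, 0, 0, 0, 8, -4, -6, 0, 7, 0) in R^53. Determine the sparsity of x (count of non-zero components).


Non-zero positions: [3, 5, 6, 8, 13, 14, 18, 22, 23, 24, 25, 27, 28, 31, 32, 41, 47, 48, 49, 51].
Sparsity = 20.

20


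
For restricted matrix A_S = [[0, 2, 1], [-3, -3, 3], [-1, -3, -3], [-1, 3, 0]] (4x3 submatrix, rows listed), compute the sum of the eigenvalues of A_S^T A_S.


Sum of eigenvalues of A_S^T A_S = trace(A_S^T A_S) = sum of squared column norms of A_S.
A_S^T A_S diagonal: [11, 31, 19].
trace = 11 + 31 + 19 = 61.

61


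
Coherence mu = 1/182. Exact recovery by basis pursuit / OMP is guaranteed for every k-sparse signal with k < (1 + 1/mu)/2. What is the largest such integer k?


1/mu = 182.
1 + 1/mu = 183.
(1 + 1/mu)/2 = 91.5 is not an integer, so k_max = floor(91.5) = 91.

91


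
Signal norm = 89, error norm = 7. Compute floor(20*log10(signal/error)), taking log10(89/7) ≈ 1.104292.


||x||/||e|| = 89/7.
log10(89/7) ≈ 1.104292.
20*log10(||x||/||e||) ≈ 20*1.104292 = 22.08584.
floor(22.08584) = 22.

22


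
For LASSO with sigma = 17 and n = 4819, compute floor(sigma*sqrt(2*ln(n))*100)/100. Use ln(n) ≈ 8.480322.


ln(4819) ≈ 8.480322.
2*ln(n) ≈ 16.960644.
sqrt(2*ln(n)) ≈ sqrt(16.960644) ≈ 4.11833.
lambda ≈ 17*4.11833 = 70.01161.
floor(lambda*100)/100 = 70.01.

70.01


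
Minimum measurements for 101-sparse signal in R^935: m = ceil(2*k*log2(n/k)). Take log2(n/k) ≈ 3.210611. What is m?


log2(n/k) = log2(935/101) ≈ 3.210611.
2*k*log2(n/k) ≈ 2*101*3.210611 = 648.543422.
m = ceil(648.543422) = 649.

649


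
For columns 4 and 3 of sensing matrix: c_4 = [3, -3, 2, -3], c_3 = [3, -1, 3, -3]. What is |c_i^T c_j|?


Inner product: 3*3 + -3*-1 + 2*3 + -3*-3
Products: [9, 3, 6, 9]
Sum = 27.
|dot| = 27.

27


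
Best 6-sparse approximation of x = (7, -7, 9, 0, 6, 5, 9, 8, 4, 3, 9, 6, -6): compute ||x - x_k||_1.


Sorted |x_i| descending: [9, 9, 9, 8, 7, 7, 6, 6, 6, 5, 4, 3, 0]
Keep top 6: [9, 9, 9, 8, 7, 7]
Tail entries: [6, 6, 6, 5, 4, 3, 0]
L1 error = sum of tail = 30.

30


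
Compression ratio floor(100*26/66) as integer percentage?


100*m/n = 100*26/66 ≈ 39.3939.
floor = 39.

39


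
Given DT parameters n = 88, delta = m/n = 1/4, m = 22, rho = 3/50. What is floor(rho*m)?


m = 1/4*88 = 22.
rho = 3/50.
rho*m = 3/50*22 = 1.32.
k = floor(1.32) = 1.

1


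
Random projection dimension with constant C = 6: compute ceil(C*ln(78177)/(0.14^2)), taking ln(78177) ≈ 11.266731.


ln(78177) ≈ 11.266731.
eps^2 = 0.14^2 = 0.0196.
C*ln(N)/eps^2 ≈ 6*11.266731/0.0196 ≈ 3448.9993.
m = ceil(3448.9993) = 3449.

3449


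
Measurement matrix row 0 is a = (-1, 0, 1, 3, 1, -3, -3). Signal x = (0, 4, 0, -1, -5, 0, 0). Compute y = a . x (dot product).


Non-zero terms: ['0*4', '3*-1', '1*-5']
Products: [0, -3, -5]
y = sum = -8.

-8


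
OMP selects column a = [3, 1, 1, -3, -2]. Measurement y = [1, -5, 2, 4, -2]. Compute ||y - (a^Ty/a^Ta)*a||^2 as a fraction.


a^T a = 24.
a^T y = -8.
coeff = -8/24 = -1/3.
||r||^2 = 142/3.

142/3


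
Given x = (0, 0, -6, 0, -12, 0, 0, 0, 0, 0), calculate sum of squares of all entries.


Non-zero entries: [(2, -6), (4, -12)]
Squares: [36, 144]
||x||_2^2 = sum = 180.

180


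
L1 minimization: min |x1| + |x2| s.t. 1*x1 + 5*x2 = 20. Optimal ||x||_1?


Axis intercepts:
  x1 = 20, x2 = 0: L1 = 20
  x1 = 0, x2 = 4: L1 = 4
x* = (0, 4)
||x*||_1 = 4.

4


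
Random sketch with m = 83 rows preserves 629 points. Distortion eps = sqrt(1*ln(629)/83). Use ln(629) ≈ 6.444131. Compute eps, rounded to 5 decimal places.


ln(629) ≈ 6.444131.
1*ln(N)/m ≈ 1*6.444131/83 ≈ 0.07764013.
eps = sqrt(0.07764013) ≈ 0.2786398 ≈ 0.27864.

0.27864


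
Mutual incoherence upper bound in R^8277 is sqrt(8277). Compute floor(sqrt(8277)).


90^2 = 8100 <= 8277 < 8281 = 91^2, so 90 <= sqrt(8277) < 91.
floor(sqrt(8277)) = 90.

90


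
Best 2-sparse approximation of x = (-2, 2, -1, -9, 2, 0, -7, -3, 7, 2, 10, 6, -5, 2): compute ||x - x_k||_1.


Sorted |x_i| descending: [10, 9, 7, 7, 6, 5, 3, 2, 2, 2, 2, 2, 1, 0]
Keep top 2: [10, 9]
Tail entries: [7, 7, 6, 5, 3, 2, 2, 2, 2, 2, 1, 0]
L1 error = sum of tail = 39.

39


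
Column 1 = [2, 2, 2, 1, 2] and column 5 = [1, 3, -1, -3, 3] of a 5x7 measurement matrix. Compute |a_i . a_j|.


Inner product: 2*1 + 2*3 + 2*-1 + 1*-3 + 2*3
Products: [2, 6, -2, -3, 6]
Sum = 9.
|dot| = 9.

9


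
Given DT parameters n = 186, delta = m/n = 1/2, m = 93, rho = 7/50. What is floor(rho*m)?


m = 1/2*186 = 93.
rho = 7/50.
rho*m = 7/50*93 = 13.02.
k = floor(13.02) = 13.

13


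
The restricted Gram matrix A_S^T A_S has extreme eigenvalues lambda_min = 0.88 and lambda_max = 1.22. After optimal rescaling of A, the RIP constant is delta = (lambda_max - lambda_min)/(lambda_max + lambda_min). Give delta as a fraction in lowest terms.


lambda_max - lambda_min = 1.22 - 0.88 = 0.34.
lambda_max + lambda_min = 1.22 + 0.88 = 2.10.
delta = 0.34/2.10 = 34/210 = 17/105.

17/105


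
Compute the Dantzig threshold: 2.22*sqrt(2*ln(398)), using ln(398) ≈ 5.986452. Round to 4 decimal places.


ln(398) ≈ 5.986452.
2*ln(n) ≈ 11.972904.
sqrt(2*ln(n)) ≈ sqrt(11.972904) ≈ 3.460188.
threshold ≈ 2.22*3.460188 = 7.68161736 ≈ 7.6816.

7.6816


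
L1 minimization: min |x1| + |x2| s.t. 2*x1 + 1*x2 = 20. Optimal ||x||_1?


Axis intercepts:
  x1 = 10, x2 = 0: L1 = 10
  x1 = 0, x2 = 20: L1 = 20
x* = (10, 0)
||x*||_1 = 10.

10


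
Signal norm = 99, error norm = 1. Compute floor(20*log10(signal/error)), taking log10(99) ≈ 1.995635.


||x||/||e|| = 99/1 = 99.
log10(99) ≈ 1.995635.
20*log10(||x||/||e||) ≈ 20*1.995635 = 39.9127.
floor(39.9127) = 39.

39


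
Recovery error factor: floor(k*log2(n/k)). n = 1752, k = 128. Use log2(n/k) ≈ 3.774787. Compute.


log2(n/k) = log2(1752/128) ≈ 3.774787.
k*log2(n/k) ≈ 128*3.774787 = 483.172736.
floor(483.172736) = 483.

483


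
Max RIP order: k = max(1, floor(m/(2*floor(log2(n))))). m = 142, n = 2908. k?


floor(log2(2908)) = 11.
2*11 = 22.
m/(2*floor(log2(n))) = 142/22 ≈ 6.4545.
floor = 6.
k = max(1, 6) = 6.

6


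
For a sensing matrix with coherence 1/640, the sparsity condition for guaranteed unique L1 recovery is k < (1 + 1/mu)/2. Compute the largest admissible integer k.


1/mu = 640.
1 + 1/mu = 641.
(1 + 1/mu)/2 = 320.5 is not an integer, so k_max = floor(320.5) = 320.

320


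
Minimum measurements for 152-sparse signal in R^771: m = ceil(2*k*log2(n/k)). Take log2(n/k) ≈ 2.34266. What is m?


log2(n/k) = log2(771/152) ≈ 2.34266.
2*k*log2(n/k) ≈ 2*152*2.34266 = 712.16864.
m = ceil(712.16864) = 713.

713


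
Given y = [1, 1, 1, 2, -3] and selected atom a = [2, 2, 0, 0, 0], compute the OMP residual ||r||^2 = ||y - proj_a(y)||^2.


a^T a = 8.
a^T y = 4.
coeff = 4/8 = 1/2.
||r||^2 = 14.

14


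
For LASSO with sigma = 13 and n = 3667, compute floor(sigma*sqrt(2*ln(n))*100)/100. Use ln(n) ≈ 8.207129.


ln(3667) ≈ 8.207129.
2*ln(n) ≈ 16.414258.
sqrt(2*ln(n)) ≈ sqrt(16.414258) ≈ 4.051451.
lambda ≈ 13*4.051451 = 52.668863.
floor(lambda*100)/100 = 52.66.

52.66


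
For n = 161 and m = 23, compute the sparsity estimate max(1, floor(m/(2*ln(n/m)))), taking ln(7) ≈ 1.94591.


n/m = 161/23 = 7.
ln(n/m) ≈ 1.94591.
2*ln(n/m) ≈ 3.89182.
m/(2*ln(n/m)) ≈ 23/3.89182 ≈ 5.9098.
floor = 5.
k_max = max(1, 5) = 5.

5


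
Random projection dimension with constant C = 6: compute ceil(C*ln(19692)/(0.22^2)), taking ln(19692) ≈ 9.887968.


ln(19692) ≈ 9.887968.
eps^2 = 0.22^2 = 0.0484.
C*ln(N)/eps^2 ≈ 6*9.887968/0.0484 ≈ 1225.7812.
m = ceil(1225.7812) = 1226.

1226


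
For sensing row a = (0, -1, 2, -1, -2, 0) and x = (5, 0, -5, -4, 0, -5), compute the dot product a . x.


Non-zero terms: ['0*5', '2*-5', '-1*-4', '0*-5']
Products: [0, -10, 4, 0]
y = sum = -6.

-6


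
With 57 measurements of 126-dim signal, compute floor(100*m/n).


100*m/n = 100*57/126 ≈ 45.2381.
floor = 45.

45


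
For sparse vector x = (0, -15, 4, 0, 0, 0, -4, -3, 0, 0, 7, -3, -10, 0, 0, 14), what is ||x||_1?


Non-zero entries: [(1, -15), (2, 4), (6, -4), (7, -3), (10, 7), (11, -3), (12, -10), (15, 14)]
Absolute values: [15, 4, 4, 3, 7, 3, 10, 14]
||x||_1 = sum = 60.

60


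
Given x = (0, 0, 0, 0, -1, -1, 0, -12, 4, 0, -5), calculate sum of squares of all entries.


Non-zero entries: [(4, -1), (5, -1), (7, -12), (8, 4), (10, -5)]
Squares: [1, 1, 144, 16, 25]
||x||_2^2 = sum = 187.

187


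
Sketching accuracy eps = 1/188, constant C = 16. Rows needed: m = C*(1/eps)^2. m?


1/eps = 188.
(1/eps)^2 = 35344.
m = 16*35344 = 565504.

565504


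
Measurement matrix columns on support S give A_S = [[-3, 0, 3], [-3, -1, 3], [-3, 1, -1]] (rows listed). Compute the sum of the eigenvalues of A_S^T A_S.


Sum of eigenvalues of A_S^T A_S = trace(A_S^T A_S) = sum of squared column norms of A_S.
A_S^T A_S diagonal: [27, 2, 19].
trace = 27 + 2 + 19 = 48.

48


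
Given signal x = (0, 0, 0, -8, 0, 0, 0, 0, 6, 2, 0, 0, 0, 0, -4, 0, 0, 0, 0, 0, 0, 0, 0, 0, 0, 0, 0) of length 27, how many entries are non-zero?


Non-zero positions: [3, 8, 9, 14].
Sparsity = 4.

4


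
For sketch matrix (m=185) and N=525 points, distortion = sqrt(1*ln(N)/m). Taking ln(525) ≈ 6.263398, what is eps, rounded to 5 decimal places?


ln(525) ≈ 6.263398.
1*ln(N)/m ≈ 1*6.263398/185 ≈ 0.03385621.
eps = sqrt(0.03385621) ≈ 0.1840006 ≈ 0.18400.

0.18400


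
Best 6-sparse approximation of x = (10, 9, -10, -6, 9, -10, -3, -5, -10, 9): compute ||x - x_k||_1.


Sorted |x_i| descending: [10, 10, 10, 10, 9, 9, 9, 6, 5, 3]
Keep top 6: [10, 10, 10, 10, 9, 9]
Tail entries: [9, 6, 5, 3]
L1 error = sum of tail = 23.

23


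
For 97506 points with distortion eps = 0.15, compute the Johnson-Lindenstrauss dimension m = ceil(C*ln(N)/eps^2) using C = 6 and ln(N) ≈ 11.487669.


ln(97506) ≈ 11.487669.
eps^2 = 0.15^2 = 0.0225.
C*ln(N)/eps^2 ≈ 6*11.487669/0.0225 ≈ 3063.3784.
m = ceil(3063.3784) = 3064.

3064


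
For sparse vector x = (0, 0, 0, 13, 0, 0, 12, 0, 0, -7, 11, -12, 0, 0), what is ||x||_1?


Non-zero entries: [(3, 13), (6, 12), (9, -7), (10, 11), (11, -12)]
Absolute values: [13, 12, 7, 11, 12]
||x||_1 = sum = 55.

55


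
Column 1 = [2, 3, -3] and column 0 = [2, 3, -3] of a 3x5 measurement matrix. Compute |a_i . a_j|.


Inner product: 2*2 + 3*3 + -3*-3
Products: [4, 9, 9]
Sum = 22.
|dot| = 22.

22


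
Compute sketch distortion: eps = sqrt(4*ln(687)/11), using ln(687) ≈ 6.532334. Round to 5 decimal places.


ln(687) ≈ 6.532334.
4*ln(N)/m ≈ 4*6.532334/11 ≈ 2.37539418.
eps = sqrt(2.37539418) ≈ 1.5412314 ≈ 1.54123.

1.54123


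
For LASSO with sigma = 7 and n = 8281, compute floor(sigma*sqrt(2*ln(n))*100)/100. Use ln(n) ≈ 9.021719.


ln(8281) ≈ 9.021719.
2*ln(n) ≈ 18.043438.
sqrt(2*ln(n)) ≈ sqrt(18.043438) ≈ 4.247757.
lambda ≈ 7*4.247757 = 29.734299.
floor(lambda*100)/100 = 29.73.

29.73


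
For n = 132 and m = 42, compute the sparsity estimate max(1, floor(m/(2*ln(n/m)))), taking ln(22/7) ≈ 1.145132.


n/m = 132/42 = 22/7.
ln(n/m) ≈ 1.145132.
2*ln(n/m) ≈ 2.290264.
m/(2*ln(n/m)) ≈ 42/2.290264 ≈ 18.3385.
floor = 18.
k_max = max(1, 18) = 18.

18


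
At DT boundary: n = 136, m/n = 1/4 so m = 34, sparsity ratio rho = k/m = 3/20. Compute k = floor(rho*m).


m = 1/4*136 = 34.
rho = 3/20.
rho*m = 3/20*34 = 5.1.
k = floor(5.1) = 5.

5


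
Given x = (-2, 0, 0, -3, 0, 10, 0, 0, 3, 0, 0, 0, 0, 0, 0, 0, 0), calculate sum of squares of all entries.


Non-zero entries: [(0, -2), (3, -3), (5, 10), (8, 3)]
Squares: [4, 9, 100, 9]
||x||_2^2 = sum = 122.

122


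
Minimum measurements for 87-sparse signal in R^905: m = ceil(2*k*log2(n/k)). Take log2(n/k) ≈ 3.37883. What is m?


log2(n/k) = log2(905/87) ≈ 3.37883.
2*k*log2(n/k) ≈ 2*87*3.37883 = 587.91642.
m = ceil(587.91642) = 588.

588


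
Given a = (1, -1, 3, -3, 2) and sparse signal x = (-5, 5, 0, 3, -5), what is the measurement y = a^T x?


Non-zero terms: ['1*-5', '-1*5', '-3*3', '2*-5']
Products: [-5, -5, -9, -10]
y = sum = -29.

-29


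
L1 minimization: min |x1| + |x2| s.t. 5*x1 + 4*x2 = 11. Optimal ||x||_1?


Axis intercepts:
  x1 = 11/5, x2 = 0: L1 = 11/5
  x1 = 0, x2 = 11/4: L1 = 11/4
x* = (11/5, 0)
||x*||_1 = 11/5.

11/5


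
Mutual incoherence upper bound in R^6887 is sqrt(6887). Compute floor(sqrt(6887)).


82^2 = 6724 <= 6887 < 6889 = 83^2, so 82 <= sqrt(6887) < 83.
floor(sqrt(6887)) = 82.

82


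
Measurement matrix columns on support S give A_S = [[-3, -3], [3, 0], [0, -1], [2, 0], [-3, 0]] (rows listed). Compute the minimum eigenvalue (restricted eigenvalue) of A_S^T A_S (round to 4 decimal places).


A_S^T A_S = [[31, 9], [9, 10]].
trace = 41.
det = 229.
disc = trace^2 - 4*det = 1681 - 4*229 = 765.
sqrt(765) ≈ 27.658633.
lam_min = (41 - sqrt(765))/2 ≈ (41 - 27.658633)/2 = 6.6706835 ≈ 6.6707.

6.6707


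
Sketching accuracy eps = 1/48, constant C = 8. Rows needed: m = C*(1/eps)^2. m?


1/eps = 48.
(1/eps)^2 = 2304.
m = 8*2304 = 18432.

18432


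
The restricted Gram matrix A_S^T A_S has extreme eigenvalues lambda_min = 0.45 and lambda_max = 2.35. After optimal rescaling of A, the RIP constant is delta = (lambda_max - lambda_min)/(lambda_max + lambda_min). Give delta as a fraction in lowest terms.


lambda_max - lambda_min = 2.35 - 0.45 = 1.90.
lambda_max + lambda_min = 2.35 + 0.45 = 2.80.
delta = 1.90/2.80 = 190/280 = 19/28.

19/28


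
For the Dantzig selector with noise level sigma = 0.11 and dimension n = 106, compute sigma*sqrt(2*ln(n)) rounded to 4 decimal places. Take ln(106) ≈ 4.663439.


ln(106) ≈ 4.663439.
2*ln(n) ≈ 9.326878.
sqrt(2*ln(n)) ≈ sqrt(9.326878) ≈ 3.053994.
threshold ≈ 0.11*3.053994 = 0.33593934 ≈ 0.3359.

0.3359


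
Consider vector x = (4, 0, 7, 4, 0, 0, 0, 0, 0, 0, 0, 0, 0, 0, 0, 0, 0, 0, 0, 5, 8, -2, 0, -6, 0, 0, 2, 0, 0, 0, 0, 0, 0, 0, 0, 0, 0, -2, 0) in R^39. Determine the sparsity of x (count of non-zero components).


Non-zero positions: [0, 2, 3, 19, 20, 21, 23, 26, 37].
Sparsity = 9.

9


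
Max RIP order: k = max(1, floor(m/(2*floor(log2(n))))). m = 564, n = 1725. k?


floor(log2(1725)) = 10.
2*10 = 20.
m/(2*floor(log2(n))) = 564/20 ≈ 28.2.
floor = 28.
k = max(1, 28) = 28.

28


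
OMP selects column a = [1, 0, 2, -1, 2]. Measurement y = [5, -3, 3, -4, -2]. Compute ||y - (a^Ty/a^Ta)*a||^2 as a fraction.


a^T a = 10.
a^T y = 11.
coeff = 11/10 = 11/10.
||r||^2 = 509/10.

509/10


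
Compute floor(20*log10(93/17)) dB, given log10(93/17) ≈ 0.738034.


||x||/||e|| = 93/17.
log10(93/17) ≈ 0.738034.
20*log10(||x||/||e||) ≈ 20*0.738034 = 14.76068.
floor(14.76068) = 14.

14


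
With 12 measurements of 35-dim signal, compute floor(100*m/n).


100*m/n = 100*12/35 ≈ 34.2857.
floor = 34.

34


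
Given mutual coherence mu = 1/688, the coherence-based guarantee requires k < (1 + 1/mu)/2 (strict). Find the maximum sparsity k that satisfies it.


1/mu = 688.
1 + 1/mu = 689.
(1 + 1/mu)/2 = 344.5 is not an integer, so k_max = floor(344.5) = 344.

344


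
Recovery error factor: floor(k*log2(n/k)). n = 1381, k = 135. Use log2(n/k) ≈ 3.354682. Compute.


log2(n/k) = log2(1381/135) ≈ 3.354682.
k*log2(n/k) ≈ 135*3.354682 = 452.88207.
floor(452.88207) = 452.

452


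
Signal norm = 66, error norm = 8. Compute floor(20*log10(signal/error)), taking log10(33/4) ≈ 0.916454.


||x||/||e|| = 66/8 = 33/4.
log10(33/4) ≈ 0.916454.
20*log10(||x||/||e||) ≈ 20*0.916454 = 18.32908.
floor(18.32908) = 18.

18


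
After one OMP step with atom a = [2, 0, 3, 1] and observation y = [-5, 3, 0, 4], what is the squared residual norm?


a^T a = 14.
a^T y = -6.
coeff = -6/14 = -3/7.
||r||^2 = 332/7.

332/7


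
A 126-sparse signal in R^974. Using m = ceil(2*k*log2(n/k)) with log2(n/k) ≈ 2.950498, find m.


log2(n/k) = log2(974/126) ≈ 2.950498.
2*k*log2(n/k) ≈ 2*126*2.950498 = 743.525496.
m = ceil(743.525496) = 744.

744


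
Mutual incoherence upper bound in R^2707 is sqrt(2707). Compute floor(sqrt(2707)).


52^2 = 2704 <= 2707 < 2809 = 53^2, so 52 <= sqrt(2707) < 53.
floor(sqrt(2707)) = 52.

52


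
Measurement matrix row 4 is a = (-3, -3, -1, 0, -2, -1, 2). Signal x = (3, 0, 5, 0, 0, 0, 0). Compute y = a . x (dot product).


Non-zero terms: ['-3*3', '-1*5']
Products: [-9, -5]
y = sum = -14.

-14


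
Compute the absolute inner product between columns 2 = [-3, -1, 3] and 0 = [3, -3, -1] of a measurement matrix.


Inner product: -3*3 + -1*-3 + 3*-1
Products: [-9, 3, -3]
Sum = -9.
|dot| = 9.

9


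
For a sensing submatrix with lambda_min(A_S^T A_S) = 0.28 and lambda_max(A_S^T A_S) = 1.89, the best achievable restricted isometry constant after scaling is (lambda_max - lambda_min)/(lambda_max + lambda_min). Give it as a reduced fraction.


lambda_max - lambda_min = 1.89 - 0.28 = 1.61.
lambda_max + lambda_min = 1.89 + 0.28 = 2.17.
delta = 1.61/2.17 = 161/217 = 23/31.

23/31


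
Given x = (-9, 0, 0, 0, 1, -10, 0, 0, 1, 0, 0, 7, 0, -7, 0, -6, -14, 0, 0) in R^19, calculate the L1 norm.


Non-zero entries: [(0, -9), (4, 1), (5, -10), (8, 1), (11, 7), (13, -7), (15, -6), (16, -14)]
Absolute values: [9, 1, 10, 1, 7, 7, 6, 14]
||x||_1 = sum = 55.

55


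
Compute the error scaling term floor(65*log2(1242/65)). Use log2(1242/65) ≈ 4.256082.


log2(n/k) = log2(1242/65) ≈ 4.256082.
k*log2(n/k) ≈ 65*4.256082 = 276.64533.
floor(276.64533) = 276.

276


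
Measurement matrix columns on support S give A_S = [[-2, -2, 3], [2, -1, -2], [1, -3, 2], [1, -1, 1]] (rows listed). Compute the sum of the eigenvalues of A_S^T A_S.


Sum of eigenvalues of A_S^T A_S = trace(A_S^T A_S) = sum of squared column norms of A_S.
A_S^T A_S diagonal: [10, 15, 18].
trace = 10 + 15 + 18 = 43.

43


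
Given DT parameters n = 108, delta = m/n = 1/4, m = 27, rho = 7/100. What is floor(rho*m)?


m = 1/4*108 = 27.
rho = 7/100.
rho*m = 7/100*27 = 1.89.
k = floor(1.89) = 1.

1


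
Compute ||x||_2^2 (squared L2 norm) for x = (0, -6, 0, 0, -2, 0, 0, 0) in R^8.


Non-zero entries: [(1, -6), (4, -2)]
Squares: [36, 4]
||x||_2^2 = sum = 40.

40


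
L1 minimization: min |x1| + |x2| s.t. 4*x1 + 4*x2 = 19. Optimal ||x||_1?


Axis intercepts:
  x1 = 19/4, x2 = 0: L1 = 19/4
  x1 = 0, x2 = 19/4: L1 = 19/4
x* = (19/4, 0)
||x*||_1 = 19/4.

19/4


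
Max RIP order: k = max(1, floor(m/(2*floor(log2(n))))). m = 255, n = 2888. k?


floor(log2(2888)) = 11.
2*11 = 22.
m/(2*floor(log2(n))) = 255/22 ≈ 11.5909.
floor = 11.
k = max(1, 11) = 11.

11


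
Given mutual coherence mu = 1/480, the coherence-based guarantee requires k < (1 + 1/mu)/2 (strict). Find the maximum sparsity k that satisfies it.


1/mu = 480.
1 + 1/mu = 481.
(1 + 1/mu)/2 = 240.5 is not an integer, so k_max = floor(240.5) = 240.

240
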